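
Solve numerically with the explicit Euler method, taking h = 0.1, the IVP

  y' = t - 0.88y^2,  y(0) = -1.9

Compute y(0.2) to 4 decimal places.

Euler: y_{n+1} = y_n + h·f(t_n, y_n).
t=0.000000, y=-1.900000: f=-3.176800 → y ← -1.900000 + 0.1·(-3.176800) = -2.217680
t=0.100000, y=-2.217680: f=-4.227932 → y ← -2.217680 + 0.1·(-4.227932) = -2.640473
y(0.2) ≈ -2.6405

-2.6405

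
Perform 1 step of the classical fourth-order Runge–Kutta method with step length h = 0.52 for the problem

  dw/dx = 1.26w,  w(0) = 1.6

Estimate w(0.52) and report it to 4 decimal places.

3.0790

RK4: k1 = f(x_n, w_n); k2 = f(x_n + h/2, w_n + (h/2)·k1); k3 = f(x_n + h/2, w_n + (h/2)·k2); k4 = f(x_n + h, w_n + h·k3); w_{n+1} = w_n + (h/6)·(k1 + 2k2 + 2k3 + k4).
x=0.000000, w=1.600000:
  k1 = f(0.000000, 1.600000) = 2.016000
  k2 = f(0.260000, 2.124160) = 2.676442
  k3 = f(0.260000, 2.295875) = 2.892802
  k4 = f(0.520000, 3.104257) = 3.911364
  w ← 1.600000 + (0.52/6)·(k1 + 2k2 + 2k3 + k4) = 3.079040
w(0.52) ≈ 3.0790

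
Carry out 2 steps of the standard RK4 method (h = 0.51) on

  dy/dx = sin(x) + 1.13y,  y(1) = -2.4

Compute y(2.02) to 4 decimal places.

-5.7792

RK4: k1 = f(x_n, y_n); k2 = f(x_n + h/2, y_n + (h/2)·k1); k3 = f(x_n + h/2, y_n + (h/2)·k2); k4 = f(x_n + h, y_n + h·k3); y_{n+1} = y_n + (h/6)·(k1 + 2k2 + 2k3 + k4).
x=1.000000, y=-2.400000:
  k1 = f(1.000000, -2.400000) = -1.870529
  k2 = f(1.255000, -2.876985) = -2.300444
  k3 = f(1.255000, -2.986613) = -2.424323
  k4 = f(1.510000, -3.636405) = -3.110985
  y ← -2.400000 + (0.51/6)·(k1 + 2k2 + 2k3 + k4) = -3.626639
x=1.510000, y=-3.626639:
  k1 = f(1.510000, -3.626639) = -3.099950
  k2 = f(1.765000, -4.417126) = -4.010151
  k3 = f(1.765000, -4.649228) = -4.272426
  k4 = f(2.020000, -5.805576) = -5.659508
  y ← -3.626639 + (0.51/6)·(k1 + 2k2 + 2k3 + k4) = -5.779231
y(2.02) ≈ -5.7792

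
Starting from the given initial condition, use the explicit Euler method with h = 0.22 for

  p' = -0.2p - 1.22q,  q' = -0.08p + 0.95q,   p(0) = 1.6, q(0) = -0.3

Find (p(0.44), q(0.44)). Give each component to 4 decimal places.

1.6442, -0.5009

Euler on (p,q): p_{n+1} = p_n + h·p', q_{n+1} = q_n + h·q'.
0.000000: (1.600000, -0.300000); f=(0.046000, -0.413000) → (1.610120, -0.390860)
0.220000: (1.610120, -0.390860); f=(0.154825, -0.500127) → (1.644182, -0.500888)
(p(0.44), q(0.44)) ≈ (1.6442, -0.5009)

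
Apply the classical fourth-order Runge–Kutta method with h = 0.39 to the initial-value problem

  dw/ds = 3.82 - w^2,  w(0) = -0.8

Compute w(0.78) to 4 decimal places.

RK4: k1 = f(s_n, w_n); k2 = f(s_n + h/2, w_n + (h/2)·k1); k3 = f(s_n + h/2, w_n + (h/2)·k2); k4 = f(s_n + h, w_n + h·k3); w_{n+1} = w_n + (h/6)·(k1 + 2k2 + 2k3 + k4).
s=0.000000, w=-0.800000:
  k1 = f(0.000000, -0.800000) = 3.180000
  k2 = f(0.195000, -0.179900) = 3.787636
  k3 = f(0.195000, -0.061411) = 3.816229
  k4 = f(0.390000, 0.688329) = 3.346203
  w ← -0.800000 + (0.39/6)·(k1 + 2k2 + 2k3 + k4) = 0.612706
s=0.390000, w=0.612706:
  k1 = f(0.390000, 0.612706) = 3.444592
  k2 = f(0.585000, 1.284401) = 2.170314
  k3 = f(0.585000, 1.035917) = 2.746876
  k4 = f(0.780000, 1.683987) = 0.984187
  w ← 0.612706 + (0.39/6)·(k1 + 2k2 + 2k3 + k4) = 1.539811
w(0.78) ≈ 1.5398

1.5398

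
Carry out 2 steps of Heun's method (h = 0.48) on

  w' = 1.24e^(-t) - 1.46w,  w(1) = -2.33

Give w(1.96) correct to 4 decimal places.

-0.5745

Heun: k1 = f(t_n, w_n); k2 = f(t_n + h, w_n + h·k1); w_{n+1} = w_n + (h/2)·(k1 + k2).
t=1.000000, w=-2.330000:
  k1 = f(1.000000, -2.330000) = 3.857971
  k2 = f(1.480000, -0.478174) = 0.980405
  w ← -2.330000 + (0.48/2)·(3.857971 + 0.980405) = -1.168790
t=1.480000, w=-1.168790:
  k1 = f(1.480000, -1.168790) = 1.988704
  k2 = f(1.960000, -0.214212) = 0.487414
  w ← -1.168790 + (0.48/2)·(1.988704 + 0.487414) = -0.574522
w(1.96) ≈ -0.5745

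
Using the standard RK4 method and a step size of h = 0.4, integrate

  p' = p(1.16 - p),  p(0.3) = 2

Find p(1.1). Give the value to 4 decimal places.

1.3916

RK4: k1 = f(x_n, p_n); k2 = f(x_n + h/2, p_n + (h/2)·k1); k3 = f(x_n + h/2, p_n + (h/2)·k2); k4 = f(x_n + h, p_n + h·k3); p_{n+1} = p_n + (h/6)·(k1 + 2k2 + 2k3 + k4).
x=0.300000, p=2.000000:
  k1 = f(0.300000, 2.000000) = -1.680000
  k2 = f(0.500000, 1.664000) = -0.838656
  k3 = f(0.500000, 1.832269) = -1.231777
  k4 = f(0.700000, 1.507289) = -0.523465
  p ← 2.000000 + (0.4/6)·(k1 + 2k2 + 2k3 + k4) = 1.577045
x=0.700000, p=1.577045:
  k1 = f(0.700000, 1.577045) = -0.657698
  k2 = f(0.900000, 1.445505) = -0.412699
  k3 = f(0.900000, 1.494505) = -0.499919
  k4 = f(1.100000, 1.377077) = -0.298932
  p ← 1.577045 + (0.4/6)·(k1 + 2k2 + 2k3 + k4) = 1.391587
p(1.1) ≈ 1.3916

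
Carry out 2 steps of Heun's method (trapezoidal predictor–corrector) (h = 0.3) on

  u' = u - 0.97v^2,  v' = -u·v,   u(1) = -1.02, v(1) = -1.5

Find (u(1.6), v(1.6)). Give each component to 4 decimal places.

Heun on (u,v): k1 = f(t_n, state_n); k2 = f(t_n + h, state_n + h·k1); state_{n+1} = state_n + (h/2)·(k1 + k2).
1.000000: (-1.020000, -1.500000)
  k1 = (-3.202500, -1.530000)
  predictor → (-1.980750, -1.959000)
  k2 = (-5.703301, -3.880289)
  → (-2.355870, -2.311543)
1.300000: (-2.355870, -2.311543)
  k1 = (-7.538806, -5.445696)
  predictor → (-4.617512, -3.945252)
  k2 = (-19.715576, -18.217249)
  → (-6.444027, -5.860985)
(u(1.6), v(1.6)) ≈ (-6.4440, -5.8610)

-6.4440, -5.8610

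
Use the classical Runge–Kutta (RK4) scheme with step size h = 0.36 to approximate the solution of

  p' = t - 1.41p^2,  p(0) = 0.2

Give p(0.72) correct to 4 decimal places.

0.3874

RK4: k1 = f(t_n, p_n); k2 = f(t_n + h/2, p_n + (h/2)·k1); k3 = f(t_n + h/2, p_n + (h/2)·k2); k4 = f(t_n + h, p_n + h·k3); p_{n+1} = p_n + (h/6)·(k1 + 2k2 + 2k3 + k4).
t=0.000000, p=0.200000:
  k1 = f(0.000000, 0.200000) = -0.056400
  k2 = f(0.180000, 0.189848) = 0.129180
  k3 = f(0.180000, 0.223252) = 0.109723
  k4 = f(0.360000, 0.239500) = 0.279122
  p ← 0.200000 + (0.36/6)·(k1 + 2k2 + 2k3 + k4) = 0.242032
t=0.360000, p=0.242032:
  k1 = f(0.360000, 0.242032) = 0.277403
  k2 = f(0.540000, 0.291964) = 0.419807
  k3 = f(0.540000, 0.317597) = 0.397776
  k4 = f(0.720000, 0.385231) = 0.510752
  p ← 0.242032 + (0.36/6)·(k1 + 2k2 + 2k3 + k4) = 0.387431
p(0.72) ≈ 0.3874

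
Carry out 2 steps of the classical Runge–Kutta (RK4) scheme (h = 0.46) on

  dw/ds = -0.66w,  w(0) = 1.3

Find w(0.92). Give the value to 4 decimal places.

0.7084

RK4: k1 = f(s_n, w_n); k2 = f(s_n + h/2, w_n + (h/2)·k1); k3 = f(s_n + h/2, w_n + (h/2)·k2); k4 = f(s_n + h, w_n + h·k3); w_{n+1} = w_n + (h/6)·(k1 + 2k2 + 2k3 + k4).
s=0.000000, w=1.300000:
  k1 = f(0.000000, 1.300000) = -0.858000
  k2 = f(0.230000, 1.102660) = -0.727756
  k3 = f(0.230000, 1.132616) = -0.747527
  k4 = f(0.460000, 0.956138) = -0.631051
  w ← 1.300000 + (0.46/6)·(k1 + 2k2 + 2k3 + k4) = 0.959629
s=0.460000, w=0.959629:
  k1 = f(0.460000, 0.959629) = -0.633355
  k2 = f(0.690000, 0.813958) = -0.537212
  k3 = f(0.690000, 0.836071) = -0.551807
  k4 = f(0.920000, 0.705798) = -0.465827
  w ← 0.959629 + (0.46/6)·(k1 + 2k2 + 2k3 + k4) = 0.708376
w(0.92) ≈ 0.7084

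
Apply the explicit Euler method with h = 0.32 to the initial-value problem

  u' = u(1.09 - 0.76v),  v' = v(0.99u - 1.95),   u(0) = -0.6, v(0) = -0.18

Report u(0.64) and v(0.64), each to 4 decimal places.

Euler on (u,v): u_{n+1} = u_n + h·u', v_{n+1} = v_n + h·v'.
0.000000: (-0.600000, -0.180000); f=(-0.736080, 0.457920) → (-0.835546, -0.033466)
0.320000: (-0.835546, -0.033466); f=(-0.931996, 0.092940) → (-1.133784, -0.003725)
(u(0.64), v(0.64)) ≈ (-1.1338, -0.0037)

-1.1338, -0.0037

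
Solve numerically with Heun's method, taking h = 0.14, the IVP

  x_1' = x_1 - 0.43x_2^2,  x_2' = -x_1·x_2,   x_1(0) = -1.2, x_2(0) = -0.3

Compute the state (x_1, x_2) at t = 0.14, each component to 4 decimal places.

Heun on (x_1,x_2): k1 = f(t_n, state_n); k2 = f(t_n + h, state_n + h·k1); state_{n+1} = state_n + (h/2)·(k1 + k2).
0.000000: (-1.200000, -0.300000)
  k1 = (-1.238700, -0.360000)
  predictor → (-1.373418, -0.350400)
  k2 = (-1.426213, -0.481246)
  → (-1.386544, -0.358887)
(x_1(0.14), x_2(0.14)) ≈ (-1.3865, -0.3589)

-1.3865, -0.3589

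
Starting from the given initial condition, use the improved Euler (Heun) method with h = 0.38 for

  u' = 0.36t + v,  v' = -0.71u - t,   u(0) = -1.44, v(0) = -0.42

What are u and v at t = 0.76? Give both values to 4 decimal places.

-1.4036, 0.1031

Heun on (u,v): k1 = f(t_n, state_n); k2 = f(t_n + h, state_n + h·k1); state_{n+1} = state_n + (h/2)·(k1 + k2).
0.000000: (-1.440000, -0.420000)
  k1 = (-0.420000, 1.022400)
  predictor → (-1.599600, -0.031488)
  k2 = (0.105312, 0.755716)
  → (-1.499791, -0.082158)
0.380000: (-1.499791, -0.082158)
  k1 = (0.054642, 0.684851)
  predictor → (-1.479027, 0.178086)
  k2 = (0.451686, 0.290109)
  → (-1.403588, 0.103085)
(u(0.76), v(0.76)) ≈ (-1.4036, 0.1031)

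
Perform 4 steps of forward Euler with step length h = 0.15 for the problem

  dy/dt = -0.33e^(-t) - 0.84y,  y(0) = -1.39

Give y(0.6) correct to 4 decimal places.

-0.9403

Euler: y_{n+1} = y_n + h·f(t_n, y_n).
t=0.000000, y=-1.390000: f=0.837600 → y ← -1.390000 + 0.15·0.837600 = -1.264360
t=0.150000, y=-1.264360: f=0.778029 → y ← -1.264360 + 0.15·0.778029 = -1.147656
t=0.300000, y=-1.147656: f=0.719561 → y ← -1.147656 + 0.15·0.719561 = -1.039722
t=0.450000, y=-1.039722: f=0.662949 → y ← -1.039722 + 0.15·0.662949 = -0.940279
y(0.6) ≈ -0.9403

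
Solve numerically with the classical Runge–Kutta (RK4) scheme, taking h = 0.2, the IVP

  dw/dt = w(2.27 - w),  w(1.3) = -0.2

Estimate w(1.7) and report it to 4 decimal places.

RK4: k1 = f(t_n, w_n); k2 = f(t_n + h/2, w_n + (h/2)·k1); k3 = f(t_n + h/2, w_n + (h/2)·k2); k4 = f(t_n + h, w_n + h·k3); w_{n+1} = w_n + (h/6)·(k1 + 2k2 + 2k3 + k4).
t=1.300000, w=-0.200000:
  k1 = f(1.300000, -0.200000) = -0.494000
  k2 = f(1.400000, -0.249400) = -0.628338
  k3 = f(1.400000, -0.262834) = -0.665714
  k4 = f(1.500000, -0.333143) = -0.867219
  w ← -0.200000 + (0.2/6)·(k1 + 2k2 + 2k3 + k4) = -0.331644
t=1.500000, w=-0.331644:
  k1 = f(1.500000, -0.331644) = -0.862820
  k2 = f(1.600000, -0.417926) = -1.123355
  k3 = f(1.600000, -0.443980) = -1.204952
  k4 = f(1.700000, -0.572634) = -1.627790
  w ← -0.331644 + (0.2/6)·(k1 + 2k2 + 2k3 + k4) = -0.569885
w(1.7) ≈ -0.5699

-0.5699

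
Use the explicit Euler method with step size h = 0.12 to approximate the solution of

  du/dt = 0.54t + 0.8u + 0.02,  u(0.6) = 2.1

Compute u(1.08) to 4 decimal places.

Euler: u_{n+1} = u_n + h·f(t_n, u_n).
t=0.600000, u=2.100000: f=2.024000 → u ← 2.100000 + 0.12·2.024000 = 2.342880
t=0.720000, u=2.342880: f=2.283104 → u ← 2.342880 + 0.12·2.283104 = 2.616852
t=0.840000, u=2.616852: f=2.567082 → u ← 2.616852 + 0.12·2.567082 = 2.924902
t=0.960000, u=2.924902: f=2.878322 → u ← 2.924902 + 0.12·2.878322 = 3.270301
u(1.08) ≈ 3.2703

3.2703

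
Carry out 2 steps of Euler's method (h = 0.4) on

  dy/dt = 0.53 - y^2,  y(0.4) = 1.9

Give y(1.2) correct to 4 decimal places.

Euler: y_{n+1} = y_n + h·f(t_n, y_n).
t=0.400000, y=1.900000: f=-3.080000 → y ← 1.900000 + 0.4·(-3.080000) = 0.668000
t=0.800000, y=0.668000: f=0.083776 → y ← 0.668000 + 0.4·0.083776 = 0.701510
y(1.2) ≈ 0.7015

0.7015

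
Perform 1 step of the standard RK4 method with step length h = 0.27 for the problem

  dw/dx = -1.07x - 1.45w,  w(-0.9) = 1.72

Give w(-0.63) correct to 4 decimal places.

RK4: k1 = f(x_n, w_n); k2 = f(x_n + h/2, w_n + (h/2)·k1); k3 = f(x_n + h/2, w_n + (h/2)·k2); k4 = f(x_n + h, w_n + h·k3); w_{n+1} = w_n + (h/6)·(k1 + 2k2 + 2k3 + k4).
x=-0.900000, w=1.720000:
  k1 = f(-0.900000, 1.720000) = -1.531000
  k2 = f(-0.765000, 1.513315) = -1.375757
  k3 = f(-0.765000, 1.534273) = -1.406146
  k4 = f(-0.630000, 1.340341) = -1.269394
  w ← 1.720000 + (0.27/6)·(k1 + 2k2 + 2k3 + k4) = 1.343611
w(-0.63) ≈ 1.3436

1.3436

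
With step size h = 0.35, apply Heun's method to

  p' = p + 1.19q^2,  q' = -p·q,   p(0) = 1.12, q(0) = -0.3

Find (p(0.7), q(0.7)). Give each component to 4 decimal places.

Heun on (p,q): k1 = f(s_n, state_n); k2 = f(s_n + h, state_n + h·k1); state_{n+1} = state_n + (h/2)·(k1 + k2).
0.000000: (1.120000, -0.300000)
  k1 = (1.227100, 0.336000)
  predictor → (1.549485, -0.182400)
  k2 = (1.589076, 0.282626)
  → (1.612831, -0.191740)
0.350000: (1.612831, -0.191740)
  k1 = (1.656580, 0.309245)
  predictor → (2.192634, -0.083505)
  k2 = (2.200932, 0.183095)
  → (2.287895, -0.105581)
(p(0.7), q(0.7)) ≈ (2.2879, -0.1056)

2.2879, -0.1056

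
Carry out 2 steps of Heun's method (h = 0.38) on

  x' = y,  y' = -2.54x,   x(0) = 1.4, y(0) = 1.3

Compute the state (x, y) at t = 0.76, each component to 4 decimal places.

1.2269, -1.8168

Heun on (x,y): k1 = f(t_n, state_n); k2 = f(t_n + h, state_n + h·k1); state_{n+1} = state_n + (h/2)·(k1 + k2).
0.000000: (1.400000, 1.300000)
  k1 = (1.300000, -3.556000)
  predictor → (1.894000, -0.051280)
  k2 = (-0.051280, -4.810760)
  → (1.637257, -0.289684)
0.380000: (1.637257, -0.289684)
  k1 = (-0.289684, -4.158632)
  predictor → (1.527177, -1.869965)
  k2 = (-1.869965, -3.879029)
  → (1.226923, -1.816840)
(x(0.76), y(0.76)) ≈ (1.2269, -1.8168)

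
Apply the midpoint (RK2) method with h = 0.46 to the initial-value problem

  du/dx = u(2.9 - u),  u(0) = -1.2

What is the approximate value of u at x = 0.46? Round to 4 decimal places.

Midpoint: k1 = f(x_n, u_n); k2 = f(x_n + h/2, u_n + (h/2)·k1); u_{n+1} = u_n + h·k2.
x=0.000000, u=-1.200000:
  k1 = f(0.000000, -1.200000) = -4.920000
  k2 = f(0.230000, -2.331600) = -12.197999
  u ← -1.200000 + 0.46·(-12.197999) = -6.811079
u(0.46) ≈ -6.8111

-6.8111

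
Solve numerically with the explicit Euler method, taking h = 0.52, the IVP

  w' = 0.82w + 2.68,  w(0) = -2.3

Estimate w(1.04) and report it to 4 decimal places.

-1.2982

Euler: w_{n+1} = w_n + h·f(t_n, w_n).
t=0.000000, w=-2.300000: f=0.794000 → w ← -2.300000 + 0.52·0.794000 = -1.887120
t=0.520000, w=-1.887120: f=1.132562 → w ← -1.887120 + 0.52·1.132562 = -1.298188
w(1.04) ≈ -1.2982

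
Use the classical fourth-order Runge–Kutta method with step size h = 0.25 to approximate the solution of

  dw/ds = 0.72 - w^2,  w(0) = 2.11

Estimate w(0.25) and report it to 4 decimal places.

1.5060

RK4: k1 = f(s_n, w_n); k2 = f(s_n + h/2, w_n + (h/2)·k1); k3 = f(s_n + h/2, w_n + (h/2)·k2); k4 = f(s_n + h, w_n + h·k3); w_{n+1} = w_n + (h/6)·(k1 + 2k2 + 2k3 + k4).
s=0.000000, w=2.110000:
  k1 = f(0.000000, 2.110000) = -3.732100
  k2 = f(0.125000, 1.643487) = -1.981051
  k3 = f(0.125000, 1.862369) = -2.748417
  k4 = f(0.250000, 1.422896) = -1.304632
  w ← 2.110000 + (0.25/6)·(k1 + 2k2 + 2k3 + k4) = 1.506014
w(0.25) ≈ 1.5060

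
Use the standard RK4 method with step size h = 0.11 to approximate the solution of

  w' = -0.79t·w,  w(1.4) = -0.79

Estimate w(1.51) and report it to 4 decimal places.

-0.6962

RK4: k1 = f(t_n, w_n); k2 = f(t_n + h/2, w_n + (h/2)·k1); k3 = f(t_n + h/2, w_n + (h/2)·k2); k4 = f(t_n + h, w_n + h·k3); w_{n+1} = w_n + (h/6)·(k1 + 2k2 + 2k3 + k4).
t=1.400000, w=-0.790000:
  k1 = f(1.400000, -0.790000) = 0.873740
  k2 = f(1.455000, -0.741944) = 0.852828
  k3 = f(1.455000, -0.743094) = 0.854150
  k4 = f(1.510000, -0.696044) = 0.830310
  w ← -0.790000 + (0.11/6)·(k1 + 2k2 + 2k3 + k4) = -0.696170
w(1.51) ≈ -0.6962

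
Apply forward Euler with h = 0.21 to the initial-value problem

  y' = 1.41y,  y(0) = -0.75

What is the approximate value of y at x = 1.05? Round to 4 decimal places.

-2.7432

Euler: y_{n+1} = y_n + h·f(x_n, y_n).
x=0.000000, y=-0.750000: f=-1.057500 → y ← -0.750000 + 0.21·(-1.057500) = -0.972075
x=0.210000, y=-0.972075: f=-1.370626 → y ← -0.972075 + 0.21·(-1.370626) = -1.259906
x=0.420000, y=-1.259906: f=-1.776468 → y ← -1.259906 + 0.21·(-1.776468) = -1.632965
x=0.630000, y=-1.632965: f=-2.302480 → y ← -1.632965 + 0.21·(-2.302480) = -2.116486
x=0.840000, y=-2.116486: f=-2.984245 → y ← -2.116486 + 0.21·(-2.984245) = -2.743177
y(1.05) ≈ -2.7432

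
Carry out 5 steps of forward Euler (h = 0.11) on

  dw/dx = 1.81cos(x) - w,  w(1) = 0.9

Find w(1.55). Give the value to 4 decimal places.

Euler: w_{n+1} = w_n + h·f(x_n, w_n).
x=1.000000, w=0.900000: f=0.077947 → w ← 0.900000 + 0.11·0.077947 = 0.908574
x=1.110000, w=0.908574: f=-0.103737 → w ← 0.908574 + 0.11·(-0.103737) = 0.897163
x=1.220000, w=0.897163: f=-0.275164 → w ← 0.897163 + 0.11·(-0.275164) = 0.866895
x=1.330000, w=0.866895: f=-0.435253 → w ← 0.866895 + 0.11·(-0.435253) = 0.819017
x=1.440000, w=0.819017: f=-0.582950 → w ← 0.819017 + 0.11·(-0.582950) = 0.754893
w(1.55) ≈ 0.7549

0.7549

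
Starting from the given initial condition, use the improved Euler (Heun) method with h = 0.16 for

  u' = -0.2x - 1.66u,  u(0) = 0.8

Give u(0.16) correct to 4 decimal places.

Heun: k1 = f(x_n, u_n); k2 = f(x_n + h, u_n + h·k1); u_{n+1} = u_n + (h/2)·(k1 + k2).
x=0.000000, u=0.800000:
  k1 = f(0.000000, 0.800000) = -1.328000
  k2 = f(0.160000, 0.587520) = -1.007283
  u ← 0.800000 + (0.16/2)·(-1.328000 + (-1.007283)) = 0.613177
u(0.16) ≈ 0.6132

0.6132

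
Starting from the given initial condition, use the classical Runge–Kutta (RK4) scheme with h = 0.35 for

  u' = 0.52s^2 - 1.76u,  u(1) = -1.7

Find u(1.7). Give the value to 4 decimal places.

-0.0670

RK4: k1 = f(s_n, u_n); k2 = f(s_n + h/2, u_n + (h/2)·k1); k3 = f(s_n + h/2, u_n + (h/2)·k2); k4 = f(s_n + h, u_n + h·k3); u_{n+1} = u_n + (h/6)·(k1 + 2k2 + 2k3 + k4).
s=1.000000, u=-1.700000:
  k1 = f(1.000000, -1.700000) = 3.512000
  k2 = f(1.175000, -1.085400) = 2.628229
  k3 = f(1.175000, -1.240060) = 2.900430
  k4 = f(1.350000, -0.684849) = 2.153035
  u ← -1.700000 + (0.35/6)·(k1 + 2k2 + 2k3 + k4) = -0.724529
s=1.350000, u=-0.724529:
  k1 = f(1.350000, -0.724529) = 2.222872
  k2 = f(1.525000, -0.335527) = 1.799852
  k3 = f(1.525000, -0.409555) = 1.930142
  k4 = f(1.700000, -0.048980) = 1.589004
  u ← -0.724529 + (0.35/6)·(k1 + 2k2 + 2k3 + k4) = -0.067004
u(1.7) ≈ -0.0670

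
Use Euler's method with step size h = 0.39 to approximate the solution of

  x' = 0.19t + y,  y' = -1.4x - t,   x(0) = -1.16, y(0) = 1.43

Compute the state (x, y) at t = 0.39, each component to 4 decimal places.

-0.6023, 2.0634

Euler on (x,y): x_{n+1} = x_n + h·x', y_{n+1} = y_n + h·y'.
0.000000: (-1.160000, 1.430000); f=(1.430000, 1.624000) → (-0.602300, 2.063360)
(x(0.39), y(0.39)) ≈ (-0.6023, 2.0634)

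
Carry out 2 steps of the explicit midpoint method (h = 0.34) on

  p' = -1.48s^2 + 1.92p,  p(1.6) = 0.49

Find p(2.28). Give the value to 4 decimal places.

Midpoint: k1 = f(s_n, p_n); k2 = f(s_n + h/2, p_n + (h/2)·k1); p_{n+1} = p_n + h·k2.
s=1.600000, p=0.490000:
  k1 = f(1.600000, 0.490000) = -2.848000
  k2 = f(1.770000, 0.005840) = -4.625479
  p ← 0.490000 + 0.34·(-4.625479) = -1.082663
s=1.940000, p=-1.082663:
  k1 = f(1.940000, -1.082663) = -7.648841
  k2 = f(2.110000, -2.382966) = -11.164402
  p ← -1.082663 + 0.34·(-11.164402) = -4.878560
p(2.28) ≈ -4.8786

-4.8786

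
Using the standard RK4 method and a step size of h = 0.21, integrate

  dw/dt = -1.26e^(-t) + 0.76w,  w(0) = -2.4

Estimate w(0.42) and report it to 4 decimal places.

RK4: k1 = f(t_n, w_n); k2 = f(t_n + h/2, w_n + (h/2)·k1); k3 = f(t_n + h/2, w_n + (h/2)·k2); k4 = f(t_n + h, w_n + h·k3); w_{n+1} = w_n + (h/6)·(k1 + 2k2 + 2k3 + k4).
t=0.000000, w=-2.400000:
  k1 = f(0.000000, -2.400000) = -3.084000
  k2 = f(0.105000, -2.723820) = -3.204512
  k3 = f(0.105000, -2.736474) = -3.214129
  k4 = f(0.210000, -3.074967) = -3.358311
  w ← -2.400000 + (0.21/6)·(k1 + 2k2 + 2k3 + k4) = -3.074786
t=0.210000, w=-3.074786:
  k1 = f(0.210000, -3.074786) = -3.358173
  k2 = f(0.315000, -3.427394) = -3.524353
  k3 = f(0.315000, -3.444843) = -3.537615
  k4 = f(0.420000, -3.817685) = -3.729319
  w ← -3.074786 + (0.21/6)·(k1 + 2k2 + 2k3 + k4) = -3.817186
w(0.42) ≈ -3.8172

-3.8172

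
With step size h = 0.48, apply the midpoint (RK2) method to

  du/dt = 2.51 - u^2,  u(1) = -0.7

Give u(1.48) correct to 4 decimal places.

Midpoint: k1 = f(t_n, u_n); k2 = f(t_n + h/2, u_n + (h/2)·k1); u_{n+1} = u_n + h·k2.
t=1.000000, u=-0.700000:
  k1 = f(1.000000, -0.700000) = 2.020000
  k2 = f(1.240000, -0.215200) = 2.463689
  u ← -0.700000 + 0.48·2.463689 = 0.482571
u(1.48) ≈ 0.4826

0.4826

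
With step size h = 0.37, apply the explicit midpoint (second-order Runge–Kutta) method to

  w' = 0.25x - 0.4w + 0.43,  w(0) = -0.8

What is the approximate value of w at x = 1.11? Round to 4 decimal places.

0.0054

Midpoint: k1 = f(x_n, w_n); k2 = f(x_n + h/2, w_n + (h/2)·k1); w_{n+1} = w_n + h·k2.
x=0.000000, w=-0.800000:
  k1 = f(0.000000, -0.800000) = 0.750000
  k2 = f(0.185000, -0.661250) = 0.740750
  w ← -0.800000 + 0.37·0.740750 = -0.525923
x=0.370000, w=-0.525923:
  k1 = f(0.370000, -0.525923) = 0.732869
  k2 = f(0.555000, -0.390342) = 0.724887
  w ← -0.525923 + 0.37·0.724887 = -0.257714
x=0.740000, w=-0.257714:
  k1 = f(0.740000, -0.257714) = 0.718086
  k2 = f(0.925000, -0.124869) = 0.711197
  w ← -0.257714 + 0.37·0.711197 = 0.005429
w(1.11) ≈ 0.0054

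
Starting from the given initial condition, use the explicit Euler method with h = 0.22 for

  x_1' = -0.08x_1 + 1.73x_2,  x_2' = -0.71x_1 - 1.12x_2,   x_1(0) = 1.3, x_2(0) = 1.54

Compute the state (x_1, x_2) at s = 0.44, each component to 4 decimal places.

2.1949, 0.4305

Euler on (x_1,x_2): x_1_{n+1} = x_1_n + h·x_1', x_2_{n+1} = x_2_n + h·x_2'.
0.000000: (1.300000, 1.540000); f=(2.560200, -2.647800) → (1.863244, 0.957484)
0.220000: (1.863244, 0.957484); f=(1.507388, -2.395285) → (2.194869, 0.430521)
(x_1(0.44), x_2(0.44)) ≈ (2.1949, 0.4305)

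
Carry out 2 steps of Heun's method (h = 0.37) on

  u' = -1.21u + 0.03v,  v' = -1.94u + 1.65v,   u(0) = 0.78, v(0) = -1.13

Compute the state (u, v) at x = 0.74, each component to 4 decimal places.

Heun on (u,v): k1 = f(x_n, state_n); k2 = f(x_n + h, state_n + h·k1); state_{n+1} = state_n + (h/2)·(k1 + k2).
0.000000: (0.780000, -1.130000)
  k1 = (-0.977700, -3.377700)
  predictor → (0.418251, -2.379749)
  k2 = (-0.577476, -4.737993)
  → (0.492292, -2.631403)
0.370000: (0.492292, -2.631403)
  k1 = (-0.674616, -5.296862)
  predictor → (0.242685, -4.591242)
  k2 = (-0.431386, -8.046358)
  → (0.287682, -5.099899)
(u(0.74), v(0.74)) ≈ (0.2877, -5.0999)

0.2877, -5.0999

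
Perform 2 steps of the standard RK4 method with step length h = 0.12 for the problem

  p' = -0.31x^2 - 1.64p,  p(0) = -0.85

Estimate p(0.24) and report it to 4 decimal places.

RK4: k1 = f(x_n, p_n); k2 = f(x_n + h/2, p_n + (h/2)·k1); k3 = f(x_n + h/2, p_n + (h/2)·k2); k4 = f(x_n + h, p_n + h·k3); p_{n+1} = p_n + (h/6)·(k1 + 2k2 + 2k3 + k4).
x=0.000000, p=-0.850000:
  k1 = f(0.000000, -0.850000) = 1.394000
  k2 = f(0.060000, -0.766360) = 1.255714
  k3 = f(0.060000, -0.774657) = 1.269322
  k4 = f(0.120000, -0.697681) = 1.139733
  p ← -0.850000 + (0.12/6)·(k1 + 2k2 + 2k3 + k4) = -0.698324
x=0.120000, p=-0.698324:
  k1 = f(0.120000, -0.698324) = 1.140787
  k2 = f(0.180000, -0.629877) = 1.022954
  k3 = f(0.180000, -0.636947) = 1.034549
  k4 = f(0.240000, -0.574178) = 0.923796
  p ← -0.698324 + (0.12/6)·(k1 + 2k2 + 2k3 + k4) = -0.574732
p(0.24) ≈ -0.5747

-0.5747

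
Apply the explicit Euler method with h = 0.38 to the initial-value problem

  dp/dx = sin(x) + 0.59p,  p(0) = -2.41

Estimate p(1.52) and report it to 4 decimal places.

-4.5359

Euler: p_{n+1} = p_n + h·f(x_n, p_n).
x=0.000000, p=-2.410000: f=-1.421900 → p ← -2.410000 + 0.38·(-1.421900) = -2.950322
x=0.380000, p=-2.950322: f=-1.369770 → p ← -2.950322 + 0.38·(-1.369770) = -3.470834
x=0.760000, p=-3.470834: f=-1.358871 → p ← -3.470834 + 0.38·(-1.358871) = -3.987205
x=1.140000, p=-3.987205: f=-1.443818 → p ← -3.987205 + 0.38·(-1.443818) = -4.535856
p(1.52) ≈ -4.5359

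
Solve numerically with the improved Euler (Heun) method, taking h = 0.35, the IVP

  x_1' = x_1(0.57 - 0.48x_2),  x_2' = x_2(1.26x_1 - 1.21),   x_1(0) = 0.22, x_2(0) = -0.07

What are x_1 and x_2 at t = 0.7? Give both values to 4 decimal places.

0.3327, -0.0386

Heun on (x_1,x_2): k1 = f(t_n, state_n); k2 = f(t_n + h, state_n + h·k1); state_{n+1} = state_n + (h/2)·(k1 + k2).
0.000000: (0.220000, -0.070000)
  k1 = (0.132792, 0.065296)
  predictor → (0.266477, -0.047146)
  k2 = (0.157922, 0.041217)
  → (0.270875, -0.051360)
0.350000: (0.270875, -0.051360)
  k1 = (0.161077, 0.044616)
  predictor → (0.327252, -0.035744)
  k2 = (0.192148, 0.028512)
  → (0.332689, -0.038563)
(x_1(0.7), x_2(0.7)) ≈ (0.3327, -0.0386)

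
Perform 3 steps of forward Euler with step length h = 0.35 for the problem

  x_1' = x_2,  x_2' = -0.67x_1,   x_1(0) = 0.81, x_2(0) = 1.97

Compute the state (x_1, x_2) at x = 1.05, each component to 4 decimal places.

2.6225, 0.9307

Euler on (x_1,x_2): x_1_{n+1} = x_1_n + h·x_1', x_2_{n+1} = x_2_n + h·x_2'.
0.000000: (0.810000, 1.970000); f=(1.970000, -0.542700) → (1.499500, 1.780055)
0.350000: (1.499500, 1.780055); f=(1.780055, -1.004665) → (2.122519, 1.428422)
0.700000: (2.122519, 1.428422); f=(1.428422, -1.422088) → (2.622467, 0.930691)
(x_1(1.05), x_2(1.05)) ≈ (2.6225, 0.9307)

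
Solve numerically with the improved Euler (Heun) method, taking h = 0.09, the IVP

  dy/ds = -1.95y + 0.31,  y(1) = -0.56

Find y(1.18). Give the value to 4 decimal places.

-0.3482

Heun: k1 = f(s_n, y_n); k2 = f(s_n + h, y_n + h·k1); y_{n+1} = y_n + (h/2)·(k1 + k2).
s=1.000000, y=-0.560000:
  k1 = f(1.000000, -0.560000) = 1.402000
  k2 = f(1.090000, -0.433820) = 1.155949
  y ← -0.560000 + (0.09/2)·(1.402000 + 1.155949) = -0.444892
s=1.090000, y=-0.444892:
  k1 = f(1.090000, -0.444892) = 1.177540
  k2 = f(1.180000, -0.338914) = 0.970882
  y ← -0.444892 + (0.09/2)·(1.177540 + 0.970882) = -0.348213
y(1.18) ≈ -0.3482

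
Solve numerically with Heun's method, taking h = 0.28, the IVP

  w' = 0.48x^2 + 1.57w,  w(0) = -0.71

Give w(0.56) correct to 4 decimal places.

-1.6388

Heun: k1 = f(x_n, w_n); k2 = f(x_n + h, w_n + h·k1); w_{n+1} = w_n + (h/2)·(k1 + k2).
x=0.000000, w=-0.710000:
  k1 = f(0.000000, -0.710000) = -1.114700
  k2 = f(0.280000, -1.022116) = -1.567090
  w ← -0.710000 + (0.28/2)·(-1.114700 + (-1.567090)) = -1.085451
x=0.280000, w=-1.085451:
  k1 = f(0.280000, -1.085451) = -1.666525
  k2 = f(0.560000, -1.552078) = -2.286234
  w ← -1.085451 + (0.28/2)·(-1.666525 + (-2.286234)) = -1.638837
w(0.56) ≈ -1.6388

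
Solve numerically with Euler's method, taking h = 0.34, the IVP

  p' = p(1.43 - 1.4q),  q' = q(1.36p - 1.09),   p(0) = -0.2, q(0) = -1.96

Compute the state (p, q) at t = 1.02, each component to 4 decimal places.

-1.6243, -0.0789

Euler on (p,q): p_{n+1} = p_n + h·p', q_{n+1} = q_n + h·q'.
0.000000: (-0.200000, -1.960000); f=(-0.834800, 2.669520) → (-0.483832, -1.052363)
0.340000: (-0.483832, -1.052363); f=(-1.404714, 1.839543) → (-0.961435, -0.426919)
0.680000: (-0.961435, -0.426919); f=(-1.949488, 1.023559) → (-1.624260, -0.078908)
(p(1.02), q(1.02)) ≈ (-1.6243, -0.0789)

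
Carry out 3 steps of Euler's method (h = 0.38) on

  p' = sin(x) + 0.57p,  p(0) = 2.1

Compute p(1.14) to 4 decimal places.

Euler: p_{n+1} = p_n + h·f(x_n, p_n).
x=0.000000, p=2.100000: f=1.197000 → p ← 2.100000 + 0.38·1.197000 = 2.554860
x=0.380000, p=2.554860: f=1.827191 → p ← 2.554860 + 0.38·1.827191 = 3.249192
x=0.760000, p=3.249192: f=2.540961 → p ← 3.249192 + 0.38·2.540961 = 4.214758
p(1.14) ≈ 4.2148

4.2148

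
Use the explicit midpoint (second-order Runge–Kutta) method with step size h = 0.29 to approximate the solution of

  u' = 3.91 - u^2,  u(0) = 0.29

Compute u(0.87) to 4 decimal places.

1.8151

Midpoint: k1 = f(x_n, u_n); k2 = f(x_n + h/2, u_n + (h/2)·k1); u_{n+1} = u_n + h·k2.
x=0.000000, u=0.290000:
  k1 = f(0.000000, 0.290000) = 3.825900
  k2 = f(0.145000, 0.844755) = 3.196388
  u ← 0.290000 + 0.29·3.196388 = 1.216953
x=0.290000, u=1.216953:
  k1 = f(0.290000, 1.216953) = 2.429026
  k2 = f(0.435000, 1.569161) = 1.447733
  u ← 1.216953 + 0.29·1.447733 = 1.636795
x=0.580000, u=1.636795:
  k1 = f(0.580000, 1.636795) = 1.230902
  k2 = f(0.725000, 1.815276) = 0.614774
  u ← 1.636795 + 0.29·0.614774 = 1.815079
u(0.87) ≈ 1.8151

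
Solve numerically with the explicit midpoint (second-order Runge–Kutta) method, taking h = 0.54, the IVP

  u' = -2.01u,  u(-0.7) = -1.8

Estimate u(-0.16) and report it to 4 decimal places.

Midpoint: k1 = f(x_n, u_n); k2 = f(x_n + h/2, u_n + (h/2)·k1); u_{n+1} = u_n + h·k2.
x=-0.700000, u=-1.800000:
  k1 = f(-0.700000, -1.800000) = 3.618000
  k2 = f(-0.430000, -0.823140) = 1.654511
  u ← -1.800000 + 0.54·1.654511 = -0.906564
u(-0.16) ≈ -0.9066

-0.9066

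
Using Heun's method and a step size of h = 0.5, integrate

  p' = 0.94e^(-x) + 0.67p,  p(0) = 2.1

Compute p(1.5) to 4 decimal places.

Heun: k1 = f(x_n, p_n); k2 = f(x_n + h, p_n + h·k1); p_{n+1} = p_n + (h/2)·(k1 + k2).
x=0.000000, p=2.100000:
  k1 = f(0.000000, 2.100000) = 2.347000
  k2 = f(0.500000, 3.273500) = 2.763384
  p ← 2.100000 + (0.5/2)·(2.347000 + 2.763384) = 3.377596
x=0.500000, p=3.377596:
  k1 = f(0.500000, 3.377596) = 2.833128
  k2 = f(1.000000, 4.794160) = 3.557894
  p ← 3.377596 + (0.5/2)·(2.833128 + 3.557894) = 4.975351
x=1.000000, p=4.975351:
  k1 = f(1.000000, 4.975351) = 3.679292
  k2 = f(1.500000, 6.814998) = 4.775791
  p ← 4.975351 + (0.5/2)·(3.679292 + 4.775791) = 7.089122
p(1.5) ≈ 7.0891

7.0891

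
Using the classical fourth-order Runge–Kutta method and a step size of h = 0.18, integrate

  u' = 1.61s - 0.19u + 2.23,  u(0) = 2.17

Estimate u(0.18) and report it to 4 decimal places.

2.5174

RK4: k1 = f(s_n, u_n); k2 = f(s_n + h/2, u_n + (h/2)·k1); k3 = f(s_n + h/2, u_n + (h/2)·k2); k4 = f(s_n + h, u_n + h·k3); u_{n+1} = u_n + (h/6)·(k1 + 2k2 + 2k3 + k4).
s=0.000000, u=2.170000:
  k1 = f(0.000000, 2.170000) = 1.817700
  k2 = f(0.090000, 2.333593) = 1.931517
  k3 = f(0.090000, 2.343837) = 1.929571
  k4 = f(0.180000, 2.517323) = 2.041509
  u ← 2.170000 + (0.18/6)·(k1 + 2k2 + 2k3 + k4) = 2.517442
u(0.18) ≈ 2.5174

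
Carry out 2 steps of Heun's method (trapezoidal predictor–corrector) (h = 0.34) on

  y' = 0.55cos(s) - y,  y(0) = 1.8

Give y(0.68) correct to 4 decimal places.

Heun: k1 = f(s_n, y_n); k2 = f(s_n + h, y_n + h·k1); y_{n+1} = y_n + (h/2)·(k1 + k2).
s=0.000000, y=1.800000:
  k1 = f(0.000000, 1.800000) = -1.250000
  k2 = f(0.340000, 1.375000) = -0.856485
  y ← 1.800000 + (0.34/2)·(-1.250000 + (-0.856485)) = 1.441898
s=0.340000, y=1.441898:
  k1 = f(0.340000, 1.441898) = -0.923382
  k2 = f(0.680000, 1.127948) = -0.700283
  y ← 1.441898 + (0.34/2)·(-0.923382 + (-0.700283)) = 1.165875
y(0.68) ≈ 1.1659

1.1659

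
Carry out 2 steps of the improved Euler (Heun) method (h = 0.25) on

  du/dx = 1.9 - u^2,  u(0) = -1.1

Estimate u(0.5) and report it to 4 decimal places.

-0.5520

Heun: k1 = f(x_n, u_n); k2 = f(x_n + h, u_n + h·k1); u_{n+1} = u_n + (h/2)·(k1 + k2).
x=0.000000, u=-1.100000:
  k1 = f(0.000000, -1.100000) = 0.690000
  k2 = f(0.250000, -0.927500) = 1.039744
  u ← -1.100000 + (0.25/2)·(0.690000 + 1.039744) = -0.883782
x=0.250000, u=-0.883782:
  k1 = f(0.250000, -0.883782) = 1.118929
  k2 = f(0.500000, -0.604050) = 1.535124
  u ← -0.883782 + (0.25/2)·(1.118929 + 1.535124) = -0.552025
u(0.5) ≈ -0.5520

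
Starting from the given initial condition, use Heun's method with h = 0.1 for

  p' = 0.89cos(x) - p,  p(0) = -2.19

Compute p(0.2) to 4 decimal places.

-1.6339

Heun: k1 = f(x_n, p_n); k2 = f(x_n + h, p_n + h·k1); p_{n+1} = p_n + (h/2)·(k1 + k2).
x=0.000000, p=-2.190000:
  k1 = f(0.000000, -2.190000) = 3.080000
  k2 = f(0.100000, -1.882000) = 2.767554
  p ← -2.190000 + (0.1/2)·(3.080000 + 2.767554) = -1.897622
x=0.100000, p=-1.897622:
  k1 = f(0.100000, -1.897622) = 2.783176
  k2 = f(0.200000, -1.619305) = 2.491564
  p ← -1.897622 + (0.1/2)·(2.783176 + 2.491564) = -1.633885
p(0.2) ≈ -1.6339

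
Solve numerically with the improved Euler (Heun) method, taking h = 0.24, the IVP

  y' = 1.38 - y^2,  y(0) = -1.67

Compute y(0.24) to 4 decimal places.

Heun: k1 = f(t_n, y_n); k2 = f(t_n + h, y_n + h·k1); y_{n+1} = y_n + (h/2)·(k1 + k2).
t=0.000000, y=-1.670000:
  k1 = f(0.000000, -1.670000) = -1.408900
  k2 = f(0.240000, -2.008136) = -2.652610
  y ← -1.670000 + (0.24/2)·(-1.408900 + (-2.652610)) = -2.157381
y(0.24) ≈ -2.1574

-2.1574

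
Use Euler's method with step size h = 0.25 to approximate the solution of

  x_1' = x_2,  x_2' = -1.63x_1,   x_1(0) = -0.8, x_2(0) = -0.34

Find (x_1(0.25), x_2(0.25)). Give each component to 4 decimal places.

-0.8850, -0.0140

Euler on (x_1,x_2): x_1_{n+1} = x_1_n + h·x_1', x_2_{n+1} = x_2_n + h·x_2'.
0.000000: (-0.800000, -0.340000); f=(-0.340000, 1.304000) → (-0.885000, -0.014000)
(x_1(0.25), x_2(0.25)) ≈ (-0.8850, -0.0140)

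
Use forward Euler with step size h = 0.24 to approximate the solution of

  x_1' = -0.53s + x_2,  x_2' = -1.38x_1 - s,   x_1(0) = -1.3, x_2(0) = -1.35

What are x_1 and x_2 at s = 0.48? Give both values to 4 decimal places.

-1.8752, -0.4392

Euler on (x_1,x_2): x_1_{n+1} = x_1_n + h·x_1', x_2_{n+1} = x_2_n + h·x_2'.
0.000000: (-1.300000, -1.350000); f=(-1.350000, 1.794000) → (-1.624000, -0.919440)
0.240000: (-1.624000, -0.919440); f=(-1.046640, 2.001120) → (-1.875194, -0.439171)
(x_1(0.48), x_2(0.48)) ≈ (-1.8752, -0.4392)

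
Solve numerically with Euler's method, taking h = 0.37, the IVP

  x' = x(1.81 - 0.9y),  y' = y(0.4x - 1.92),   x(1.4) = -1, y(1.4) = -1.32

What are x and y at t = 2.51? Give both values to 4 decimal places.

-6.0945, -0.0011

Euler on (x,y): x_{n+1} = x_n + h·x', y_{n+1} = y_n + h·y'.
1.400000: (-1.000000, -1.320000); f=(-2.998000, 3.062400) → (-2.109260, -0.186912)
1.770000: (-2.109260, -0.186912); f=(-4.172582, 0.516569) → (-3.653115, 0.004219)
2.140000: (-3.653115, 0.004219); f=(-6.598269, -0.014264) → (-6.094475, -0.001059)
(x(2.51), y(2.51)) ≈ (-6.0945, -0.0011)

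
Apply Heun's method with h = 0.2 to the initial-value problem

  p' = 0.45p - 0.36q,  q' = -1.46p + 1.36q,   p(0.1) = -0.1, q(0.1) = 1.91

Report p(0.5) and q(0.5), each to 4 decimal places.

Heun on (p,q): k1 = f(t_n, state_n); k2 = f(t_n + h, state_n + h·k1); state_{n+1} = state_n + (h/2)·(k1 + k2).
0.100000: (-0.100000, 1.910000)
  k1 = (-0.732600, 2.743600)
  predictor → (-0.246520, 2.458720)
  k2 = (-0.996073, 3.703778)
  → (-0.272867, 2.554738)
0.300000: (-0.272867, 2.554738)
  k1 = (-1.042496, 3.872830)
  predictor → (-0.481367, 3.329304)
  k2 = (-1.415164, 5.230648)
  → (-0.518633, 3.465086)
(p(0.5), q(0.5)) ≈ (-0.5186, 3.4651)

-0.5186, 3.4651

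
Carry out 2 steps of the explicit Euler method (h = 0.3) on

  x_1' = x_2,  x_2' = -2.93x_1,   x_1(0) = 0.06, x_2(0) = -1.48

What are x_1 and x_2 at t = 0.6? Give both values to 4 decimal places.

-0.8438, -1.1952

Euler on (x_1,x_2): x_1_{n+1} = x_1_n + h·x_1', x_2_{n+1} = x_2_n + h·x_2'.
0.000000: (0.060000, -1.480000); f=(-1.480000, -0.175800) → (-0.384000, -1.532740)
0.300000: (-0.384000, -1.532740); f=(-1.532740, 1.125120) → (-0.843822, -1.195204)
(x_1(0.6), x_2(0.6)) ≈ (-0.8438, -1.1952)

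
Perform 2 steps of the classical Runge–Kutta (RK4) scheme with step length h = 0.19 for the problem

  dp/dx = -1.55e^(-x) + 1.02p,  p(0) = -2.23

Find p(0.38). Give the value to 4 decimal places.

RK4: k1 = f(x_n, p_n); k2 = f(x_n + h/2, p_n + (h/2)·k1); k3 = f(x_n + h/2, p_n + (h/2)·k2); k4 = f(x_n + h, p_n + h·k3); p_{n+1} = p_n + (h/6)·(k1 + 2k2 + 2k3 + k4).
x=0.000000, p=-2.230000:
  k1 = f(0.000000, -2.230000) = -3.824600
  k2 = f(0.095000, -2.593337) = -4.054732
  k3 = f(0.095000, -2.615200) = -4.077032
  k4 = f(0.190000, -3.004636) = -4.346515
  p ← -2.230000 + (0.19/6)·(k1 + 2k2 + 2k3 + k4) = -3.003764
x=0.190000, p=-3.003764:
  k1 = f(0.190000, -3.003764) = -4.345626
  k2 = f(0.285000, -3.416598) = -4.650552
  k3 = f(0.285000, -3.445566) = -4.680100
  k4 = f(0.380000, -3.892983) = -5.030827
  p ← -3.003764 + (0.19/6)·(k1 + 2k2 + 2k3 + k4) = -3.891626
p(0.38) ≈ -3.8916

-3.8916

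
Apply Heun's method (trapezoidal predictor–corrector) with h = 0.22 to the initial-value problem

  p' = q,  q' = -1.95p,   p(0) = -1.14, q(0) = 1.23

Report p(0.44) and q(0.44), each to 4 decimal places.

Heun on (p,q): k1 = f(t_n, state_n); k2 = f(t_n + h, state_n + h·k1); state_{n+1} = state_n + (h/2)·(k1 + k2).
0.000000: (-1.140000, 1.230000)
  k1 = (1.230000, 2.223000)
  predictor → (-0.869400, 1.719060)
  k2 = (1.719060, 1.695330)
  → (-0.815603, 1.661016)
0.220000: (-0.815603, 1.661016)
  k1 = (1.661016, 1.590427)
  predictor → (-0.450180, 2.010910)
  k2 = (2.010910, 0.877851)
  → (-0.411691, 1.932527)
(p(0.44), q(0.44)) ≈ (-0.4117, 1.9325)

-0.4117, 1.9325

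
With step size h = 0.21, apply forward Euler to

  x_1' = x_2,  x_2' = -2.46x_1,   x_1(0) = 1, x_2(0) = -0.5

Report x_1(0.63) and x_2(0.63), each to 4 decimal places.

0.3709, -1.8310

Euler on (x_1,x_2): x_1_{n+1} = x_1_n + h·x_1', x_2_{n+1} = x_2_n + h·x_2'.
0.000000: (1.000000, -0.500000); f=(-0.500000, -2.460000) → (0.895000, -1.016600)
0.210000: (0.895000, -1.016600); f=(-1.016600, -2.201700) → (0.681514, -1.478957)
0.420000: (0.681514, -1.478957); f=(-1.478957, -1.676524) → (0.370933, -1.831027)
(x_1(0.63), x_2(0.63)) ≈ (0.3709, -1.8310)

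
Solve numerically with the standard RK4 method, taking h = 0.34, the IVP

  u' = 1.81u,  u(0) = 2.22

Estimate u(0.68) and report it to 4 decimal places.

7.5945

RK4: k1 = f(s_n, u_n); k2 = f(s_n + h/2, u_n + (h/2)·k1); k3 = f(s_n + h/2, u_n + (h/2)·k2); k4 = f(s_n + h, u_n + h·k3); u_{n+1} = u_n + (h/6)·(k1 + 2k2 + 2k3 + k4).
s=0.000000, u=2.220000:
  k1 = f(0.000000, 2.220000) = 4.018200
  k2 = f(0.170000, 2.903094) = 5.254600
  k3 = f(0.170000, 3.113282) = 5.635040
  k4 = f(0.340000, 4.135914) = 7.486004
  u ← 2.220000 + (0.34/6)·(k1 + 2k2 + 2k3 + k4) = 4.106064
s=0.340000, u=4.106064:
  k1 = f(0.340000, 4.106064) = 7.431976
  k2 = f(0.510000, 5.369500) = 9.718795
  k3 = f(0.510000, 5.758259) = 10.422449
  k4 = f(0.680000, 7.649697) = 13.845951
  u ← 4.106064 + (0.34/6)·(k1 + 2k2 + 2k3 + k4) = 7.594488
u(0.68) ≈ 7.5945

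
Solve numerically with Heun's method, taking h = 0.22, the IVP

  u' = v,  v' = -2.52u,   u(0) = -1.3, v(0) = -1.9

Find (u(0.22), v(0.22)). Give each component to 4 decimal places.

-1.6387, -1.0634

Heun on (u,v): k1 = f(s_n, state_n); k2 = f(s_n + h, state_n + h·k1); state_{n+1} = state_n + (h/2)·(k1 + k2).
0.000000: (-1.300000, -1.900000)
  k1 = (-1.900000, 3.276000)
  predictor → (-1.718000, -1.179280)
  k2 = (-1.179280, 4.329360)
  → (-1.638721, -1.063410)
(u(0.22), v(0.22)) ≈ (-1.6387, -1.0634)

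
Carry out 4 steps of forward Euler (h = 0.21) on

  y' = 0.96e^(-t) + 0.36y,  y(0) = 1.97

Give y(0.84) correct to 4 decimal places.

Euler: y_{n+1} = y_n + h·f(t_n, y_n).
t=0.000000, y=1.970000: f=1.669200 → y ← 1.970000 + 0.21·1.669200 = 2.320532
t=0.210000, y=2.320532: f=1.613552 → y ← 2.320532 + 0.21·1.613552 = 2.659378
t=0.420000, y=2.659378: f=1.588141 → y ← 2.659378 + 0.21·1.588141 = 2.992888
t=0.630000, y=2.992888: f=1.588728 → y ← 2.992888 + 0.21·1.588728 = 3.326520
y(0.84) ≈ 3.3265

3.3265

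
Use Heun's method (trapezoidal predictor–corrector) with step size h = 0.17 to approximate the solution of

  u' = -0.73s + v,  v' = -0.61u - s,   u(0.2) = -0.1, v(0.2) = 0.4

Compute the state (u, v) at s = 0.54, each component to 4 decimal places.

Heun on (u,v): k1 = f(s_n, state_n); k2 = f(s_n + h, state_n + h·k1); state_{n+1} = state_n + (h/2)·(k1 + k2).
0.200000: (-0.100000, 0.400000)
  k1 = (0.254000, -0.139000)
  predictor → (-0.056820, 0.376370)
  k2 = (0.106270, -0.335340)
  → (-0.069377, 0.359681)
0.370000: (-0.069377, 0.359681)
  k1 = (0.089581, -0.327680)
  predictor → (-0.054148, 0.303976)
  k2 = (-0.090224, -0.506970)
  → (-0.069432, 0.288736)
(u(0.54), v(0.54)) ≈ (-0.0694, 0.2887)

-0.0694, 0.2887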